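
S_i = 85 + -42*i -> [85, 43, 1, -41, -83]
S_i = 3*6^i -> [3, 18, 108, 648, 3888]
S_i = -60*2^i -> [-60, -120, -240, -480, -960]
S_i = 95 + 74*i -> [95, 169, 243, 317, 391]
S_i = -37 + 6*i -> [-37, -31, -25, -19, -13]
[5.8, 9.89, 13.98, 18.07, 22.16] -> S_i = 5.80 + 4.09*i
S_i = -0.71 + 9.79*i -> [-0.71, 9.08, 18.87, 28.66, 38.45]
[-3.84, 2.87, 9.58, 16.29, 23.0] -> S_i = -3.84 + 6.71*i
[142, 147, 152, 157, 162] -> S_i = 142 + 5*i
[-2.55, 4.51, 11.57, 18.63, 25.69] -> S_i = -2.55 + 7.06*i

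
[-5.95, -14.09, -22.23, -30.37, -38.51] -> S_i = -5.95 + -8.14*i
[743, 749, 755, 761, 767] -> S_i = 743 + 6*i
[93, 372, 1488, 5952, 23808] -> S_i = 93*4^i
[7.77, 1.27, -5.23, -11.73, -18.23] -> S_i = 7.77 + -6.50*i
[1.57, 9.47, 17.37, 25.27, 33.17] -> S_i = 1.57 + 7.90*i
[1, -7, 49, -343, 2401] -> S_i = 1*-7^i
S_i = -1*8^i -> [-1, -8, -64, -512, -4096]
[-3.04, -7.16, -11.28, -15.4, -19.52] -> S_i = -3.04 + -4.12*i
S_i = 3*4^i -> [3, 12, 48, 192, 768]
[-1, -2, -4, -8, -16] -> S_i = -1*2^i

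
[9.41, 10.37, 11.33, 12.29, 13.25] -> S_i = 9.41 + 0.96*i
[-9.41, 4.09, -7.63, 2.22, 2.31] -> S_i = Random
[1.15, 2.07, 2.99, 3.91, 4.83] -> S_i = 1.15 + 0.92*i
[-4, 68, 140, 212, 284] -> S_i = -4 + 72*i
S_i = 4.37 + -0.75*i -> [4.37, 3.62, 2.87, 2.12, 1.37]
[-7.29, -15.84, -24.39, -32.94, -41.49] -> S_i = -7.29 + -8.55*i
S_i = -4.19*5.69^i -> [-4.19, -23.84, -135.66, -771.88, -4392.01]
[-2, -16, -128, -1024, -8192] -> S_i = -2*8^i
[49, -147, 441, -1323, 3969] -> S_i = 49*-3^i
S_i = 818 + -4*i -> [818, 814, 810, 806, 802]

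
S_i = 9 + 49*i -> [9, 58, 107, 156, 205]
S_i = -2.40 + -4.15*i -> [-2.4, -6.55, -10.7, -14.85, -19.0]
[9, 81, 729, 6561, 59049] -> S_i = 9*9^i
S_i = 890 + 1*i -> [890, 891, 892, 893, 894]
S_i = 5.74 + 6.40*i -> [5.74, 12.14, 18.54, 24.94, 31.34]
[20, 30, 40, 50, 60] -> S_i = 20 + 10*i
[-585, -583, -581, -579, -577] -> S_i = -585 + 2*i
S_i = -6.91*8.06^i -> [-6.91, -55.69, -448.9, -3618.12, -29162.06]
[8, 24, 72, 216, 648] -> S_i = 8*3^i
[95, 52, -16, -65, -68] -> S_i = Random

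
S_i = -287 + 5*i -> [-287, -282, -277, -272, -267]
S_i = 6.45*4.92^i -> [6.45, 31.73, 156.13, 768.17, 3779.38]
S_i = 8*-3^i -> [8, -24, 72, -216, 648]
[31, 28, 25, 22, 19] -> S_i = 31 + -3*i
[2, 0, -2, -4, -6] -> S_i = 2 + -2*i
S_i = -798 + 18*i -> [-798, -780, -762, -744, -726]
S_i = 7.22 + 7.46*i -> [7.22, 14.68, 22.14, 29.6, 37.06]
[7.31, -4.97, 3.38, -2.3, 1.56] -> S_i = 7.31*(-0.68)^i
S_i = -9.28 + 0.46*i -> [-9.28, -8.82, -8.36, -7.9, -7.44]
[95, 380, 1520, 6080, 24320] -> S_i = 95*4^i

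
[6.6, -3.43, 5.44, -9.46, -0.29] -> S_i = Random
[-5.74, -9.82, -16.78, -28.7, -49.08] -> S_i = -5.74*1.71^i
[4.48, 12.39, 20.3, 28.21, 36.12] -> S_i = 4.48 + 7.91*i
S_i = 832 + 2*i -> [832, 834, 836, 838, 840]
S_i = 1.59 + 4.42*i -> [1.59, 6.01, 10.43, 14.85, 19.27]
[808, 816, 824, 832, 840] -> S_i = 808 + 8*i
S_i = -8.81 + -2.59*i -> [-8.81, -11.4, -13.99, -16.58, -19.17]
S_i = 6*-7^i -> [6, -42, 294, -2058, 14406]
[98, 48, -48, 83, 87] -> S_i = Random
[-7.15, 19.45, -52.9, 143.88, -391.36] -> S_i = -7.15*(-2.72)^i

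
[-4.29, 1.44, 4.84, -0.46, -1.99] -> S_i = Random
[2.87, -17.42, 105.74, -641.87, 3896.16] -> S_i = 2.87*(-6.07)^i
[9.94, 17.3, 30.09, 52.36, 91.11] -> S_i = 9.94*1.74^i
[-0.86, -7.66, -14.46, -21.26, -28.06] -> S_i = -0.86 + -6.80*i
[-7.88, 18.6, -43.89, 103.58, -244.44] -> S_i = -7.88*(-2.36)^i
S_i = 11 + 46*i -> [11, 57, 103, 149, 195]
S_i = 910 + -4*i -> [910, 906, 902, 898, 894]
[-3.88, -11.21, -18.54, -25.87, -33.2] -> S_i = -3.88 + -7.33*i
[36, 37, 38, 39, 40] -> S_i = 36 + 1*i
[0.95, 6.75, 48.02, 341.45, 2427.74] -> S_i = 0.95*7.11^i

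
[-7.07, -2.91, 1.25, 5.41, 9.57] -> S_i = -7.07 + 4.16*i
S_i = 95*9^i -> [95, 855, 7695, 69255, 623295]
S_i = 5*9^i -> [5, 45, 405, 3645, 32805]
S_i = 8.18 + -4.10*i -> [8.18, 4.08, -0.02, -4.12, -8.22]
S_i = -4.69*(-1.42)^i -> [-4.69, 6.66, -9.46, 13.43, -19.07]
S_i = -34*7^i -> [-34, -238, -1666, -11662, -81634]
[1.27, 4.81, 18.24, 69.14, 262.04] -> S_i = 1.27*3.79^i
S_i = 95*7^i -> [95, 665, 4655, 32585, 228095]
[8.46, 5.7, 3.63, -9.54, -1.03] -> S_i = Random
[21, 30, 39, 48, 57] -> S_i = 21 + 9*i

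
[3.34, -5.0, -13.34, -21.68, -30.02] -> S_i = 3.34 + -8.34*i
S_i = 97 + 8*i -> [97, 105, 113, 121, 129]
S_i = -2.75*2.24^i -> [-2.75, -6.16, -13.8, -30.91, -69.23]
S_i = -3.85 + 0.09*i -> [-3.85, -3.76, -3.67, -3.58, -3.49]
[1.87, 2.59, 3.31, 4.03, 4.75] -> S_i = 1.87 + 0.72*i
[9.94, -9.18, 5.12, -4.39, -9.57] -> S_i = Random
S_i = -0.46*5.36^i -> [-0.46, -2.47, -13.22, -70.84, -379.68]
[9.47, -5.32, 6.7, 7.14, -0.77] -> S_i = Random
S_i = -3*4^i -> [-3, -12, -48, -192, -768]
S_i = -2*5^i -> [-2, -10, -50, -250, -1250]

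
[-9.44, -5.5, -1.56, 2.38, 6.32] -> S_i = -9.44 + 3.94*i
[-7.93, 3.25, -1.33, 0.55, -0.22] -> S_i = -7.93*(-0.41)^i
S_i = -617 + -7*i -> [-617, -624, -631, -638, -645]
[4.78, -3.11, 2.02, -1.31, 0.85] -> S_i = 4.78*(-0.65)^i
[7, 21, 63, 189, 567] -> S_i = 7*3^i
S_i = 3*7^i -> [3, 21, 147, 1029, 7203]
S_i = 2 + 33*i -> [2, 35, 68, 101, 134]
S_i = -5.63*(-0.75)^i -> [-5.63, 4.22, -3.17, 2.38, -1.78]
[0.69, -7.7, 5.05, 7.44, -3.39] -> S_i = Random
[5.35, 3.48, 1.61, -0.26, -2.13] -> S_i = 5.35 + -1.87*i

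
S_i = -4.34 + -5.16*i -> [-4.34, -9.5, -14.66, -19.82, -24.98]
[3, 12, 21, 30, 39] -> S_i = 3 + 9*i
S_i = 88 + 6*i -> [88, 94, 100, 106, 112]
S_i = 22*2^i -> [22, 44, 88, 176, 352]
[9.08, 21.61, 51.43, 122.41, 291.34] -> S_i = 9.08*2.38^i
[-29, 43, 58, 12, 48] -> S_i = Random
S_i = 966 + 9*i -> [966, 975, 984, 993, 1002]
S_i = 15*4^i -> [15, 60, 240, 960, 3840]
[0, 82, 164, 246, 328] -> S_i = 0 + 82*i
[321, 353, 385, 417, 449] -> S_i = 321 + 32*i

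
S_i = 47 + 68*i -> [47, 115, 183, 251, 319]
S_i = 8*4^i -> [8, 32, 128, 512, 2048]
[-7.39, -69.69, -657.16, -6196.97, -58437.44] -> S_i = -7.39*9.43^i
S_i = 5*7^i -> [5, 35, 245, 1715, 12005]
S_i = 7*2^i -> [7, 14, 28, 56, 112]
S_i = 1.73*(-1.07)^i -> [1.73, -1.85, 1.98, -2.12, 2.27]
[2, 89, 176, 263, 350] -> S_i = 2 + 87*i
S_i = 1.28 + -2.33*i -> [1.28, -1.05, -3.38, -5.71, -8.04]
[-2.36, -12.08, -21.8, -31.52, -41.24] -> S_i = -2.36 + -9.72*i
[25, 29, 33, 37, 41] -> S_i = 25 + 4*i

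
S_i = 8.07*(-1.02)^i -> [8.07, -8.23, 8.4, -8.56, 8.74]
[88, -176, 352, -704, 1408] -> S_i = 88*-2^i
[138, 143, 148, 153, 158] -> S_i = 138 + 5*i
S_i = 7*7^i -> [7, 49, 343, 2401, 16807]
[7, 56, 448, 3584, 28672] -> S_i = 7*8^i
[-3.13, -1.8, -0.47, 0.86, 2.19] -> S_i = -3.13 + 1.33*i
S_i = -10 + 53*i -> [-10, 43, 96, 149, 202]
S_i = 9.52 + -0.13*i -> [9.52, 9.39, 9.26, 9.13, 9.0]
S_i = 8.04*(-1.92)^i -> [8.04, -15.44, 29.64, -56.91, 109.26]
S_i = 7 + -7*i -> [7, 0, -7, -14, -21]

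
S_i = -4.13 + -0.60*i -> [-4.13, -4.73, -5.33, -5.93, -6.53]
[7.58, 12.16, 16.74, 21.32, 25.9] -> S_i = 7.58 + 4.58*i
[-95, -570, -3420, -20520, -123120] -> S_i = -95*6^i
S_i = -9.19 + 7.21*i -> [-9.19, -1.98, 5.23, 12.44, 19.65]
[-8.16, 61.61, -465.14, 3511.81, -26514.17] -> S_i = -8.16*(-7.55)^i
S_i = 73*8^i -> [73, 584, 4672, 37376, 299008]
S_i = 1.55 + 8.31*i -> [1.55, 9.86, 18.17, 26.48, 34.79]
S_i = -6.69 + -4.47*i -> [-6.69, -11.16, -15.63, -20.1, -24.57]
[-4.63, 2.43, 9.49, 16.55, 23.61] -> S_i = -4.63 + 7.06*i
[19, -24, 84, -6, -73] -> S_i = Random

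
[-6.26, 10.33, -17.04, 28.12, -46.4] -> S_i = -6.26*(-1.65)^i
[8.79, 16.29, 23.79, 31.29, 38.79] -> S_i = 8.79 + 7.50*i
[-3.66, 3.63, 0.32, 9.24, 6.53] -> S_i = Random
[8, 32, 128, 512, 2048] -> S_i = 8*4^i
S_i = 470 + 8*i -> [470, 478, 486, 494, 502]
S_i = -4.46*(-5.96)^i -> [-4.46, 26.58, -158.43, 944.22, -5627.56]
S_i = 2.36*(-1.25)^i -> [2.36, -2.95, 3.69, -4.61, 5.76]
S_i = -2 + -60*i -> [-2, -62, -122, -182, -242]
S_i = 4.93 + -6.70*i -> [4.93, -1.77, -8.47, -15.17, -21.87]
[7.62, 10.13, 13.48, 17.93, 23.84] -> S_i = 7.62*1.33^i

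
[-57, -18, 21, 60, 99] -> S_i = -57 + 39*i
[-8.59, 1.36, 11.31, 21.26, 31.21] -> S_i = -8.59 + 9.95*i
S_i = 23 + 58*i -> [23, 81, 139, 197, 255]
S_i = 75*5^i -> [75, 375, 1875, 9375, 46875]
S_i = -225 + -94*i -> [-225, -319, -413, -507, -601]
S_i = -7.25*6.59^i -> [-7.25, -47.78, -314.85, -2074.89, -13673.5]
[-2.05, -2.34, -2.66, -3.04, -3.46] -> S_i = -2.05*1.14^i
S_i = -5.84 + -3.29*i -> [-5.84, -9.13, -12.42, -15.71, -19.0]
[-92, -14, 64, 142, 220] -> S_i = -92 + 78*i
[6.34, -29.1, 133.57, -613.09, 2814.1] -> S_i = 6.34*(-4.59)^i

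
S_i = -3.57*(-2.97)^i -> [-3.57, 10.6, -31.49, 93.53, -277.78]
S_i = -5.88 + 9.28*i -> [-5.88, 3.4, 12.68, 21.96, 31.24]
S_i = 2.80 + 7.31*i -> [2.8, 10.11, 17.42, 24.73, 32.04]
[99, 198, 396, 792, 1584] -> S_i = 99*2^i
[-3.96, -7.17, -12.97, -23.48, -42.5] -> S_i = -3.96*1.81^i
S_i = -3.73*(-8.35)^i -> [-3.73, 31.15, -260.06, 2171.54, -18132.38]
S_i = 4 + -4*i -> [4, 0, -4, -8, -12]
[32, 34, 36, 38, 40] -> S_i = 32 + 2*i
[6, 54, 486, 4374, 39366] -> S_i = 6*9^i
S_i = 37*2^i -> [37, 74, 148, 296, 592]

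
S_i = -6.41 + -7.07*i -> [-6.41, -13.48, -20.55, -27.62, -34.69]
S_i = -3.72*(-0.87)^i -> [-3.72, 3.24, -2.82, 2.45, -2.13]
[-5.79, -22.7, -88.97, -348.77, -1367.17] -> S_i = -5.79*3.92^i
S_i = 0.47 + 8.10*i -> [0.47, 8.57, 16.67, 24.77, 32.87]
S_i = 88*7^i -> [88, 616, 4312, 30184, 211288]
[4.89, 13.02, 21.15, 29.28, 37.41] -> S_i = 4.89 + 8.13*i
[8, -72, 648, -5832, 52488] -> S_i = 8*-9^i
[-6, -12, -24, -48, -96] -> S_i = -6*2^i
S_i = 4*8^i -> [4, 32, 256, 2048, 16384]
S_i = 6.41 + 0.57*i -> [6.41, 6.98, 7.55, 8.12, 8.69]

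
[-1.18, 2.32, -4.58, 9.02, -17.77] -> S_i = -1.18*(-1.97)^i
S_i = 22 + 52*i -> [22, 74, 126, 178, 230]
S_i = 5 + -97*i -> [5, -92, -189, -286, -383]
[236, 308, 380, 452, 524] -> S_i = 236 + 72*i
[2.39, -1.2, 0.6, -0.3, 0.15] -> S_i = 2.39*(-0.50)^i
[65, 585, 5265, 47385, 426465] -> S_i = 65*9^i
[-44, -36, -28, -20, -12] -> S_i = -44 + 8*i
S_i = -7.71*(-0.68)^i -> [-7.71, 5.24, -3.57, 2.42, -1.65]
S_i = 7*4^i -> [7, 28, 112, 448, 1792]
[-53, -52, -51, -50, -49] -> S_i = -53 + 1*i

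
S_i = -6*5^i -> [-6, -30, -150, -750, -3750]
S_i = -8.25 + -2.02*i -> [-8.25, -10.27, -12.29, -14.31, -16.33]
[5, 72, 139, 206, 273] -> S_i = 5 + 67*i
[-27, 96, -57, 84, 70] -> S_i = Random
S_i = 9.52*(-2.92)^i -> [9.52, -27.8, 81.17, -237.02, 692.1]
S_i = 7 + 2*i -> [7, 9, 11, 13, 15]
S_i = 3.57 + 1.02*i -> [3.57, 4.59, 5.61, 6.63, 7.65]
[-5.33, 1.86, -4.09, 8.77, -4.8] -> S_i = Random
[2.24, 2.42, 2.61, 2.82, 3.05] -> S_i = 2.24*1.08^i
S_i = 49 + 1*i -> [49, 50, 51, 52, 53]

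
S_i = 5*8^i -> [5, 40, 320, 2560, 20480]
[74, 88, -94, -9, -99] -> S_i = Random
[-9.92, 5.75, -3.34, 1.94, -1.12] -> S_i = -9.92*(-0.58)^i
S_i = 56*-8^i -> [56, -448, 3584, -28672, 229376]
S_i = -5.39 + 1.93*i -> [-5.39, -3.46, -1.53, 0.4, 2.33]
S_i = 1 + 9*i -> [1, 10, 19, 28, 37]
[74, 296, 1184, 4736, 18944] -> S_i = 74*4^i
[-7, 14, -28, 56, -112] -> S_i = -7*-2^i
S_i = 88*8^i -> [88, 704, 5632, 45056, 360448]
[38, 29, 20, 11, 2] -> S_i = 38 + -9*i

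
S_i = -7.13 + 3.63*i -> [-7.13, -3.5, 0.13, 3.76, 7.39]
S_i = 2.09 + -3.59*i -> [2.09, -1.5, -5.09, -8.68, -12.27]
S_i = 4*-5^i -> [4, -20, 100, -500, 2500]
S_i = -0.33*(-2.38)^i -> [-0.33, 0.79, -1.87, 4.45, -10.59]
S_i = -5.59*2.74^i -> [-5.59, -15.32, -41.97, -114.99, -315.08]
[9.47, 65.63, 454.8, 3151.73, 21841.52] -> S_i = 9.47*6.93^i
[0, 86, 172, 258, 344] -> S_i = 0 + 86*i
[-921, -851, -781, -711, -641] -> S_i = -921 + 70*i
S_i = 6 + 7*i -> [6, 13, 20, 27, 34]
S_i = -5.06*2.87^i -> [-5.06, -14.52, -41.68, -119.62, -343.3]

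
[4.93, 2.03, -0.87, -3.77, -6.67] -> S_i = 4.93 + -2.90*i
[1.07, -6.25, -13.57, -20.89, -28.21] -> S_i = 1.07 + -7.32*i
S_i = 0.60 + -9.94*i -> [0.6, -9.34, -19.28, -29.22, -39.16]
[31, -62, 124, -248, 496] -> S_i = 31*-2^i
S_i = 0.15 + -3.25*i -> [0.15, -3.1, -6.35, -9.6, -12.85]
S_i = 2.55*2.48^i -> [2.55, 6.32, 15.68, 38.9, 96.46]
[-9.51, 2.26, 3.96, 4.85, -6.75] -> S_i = Random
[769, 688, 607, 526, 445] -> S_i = 769 + -81*i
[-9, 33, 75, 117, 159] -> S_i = -9 + 42*i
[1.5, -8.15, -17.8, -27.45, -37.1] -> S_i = 1.50 + -9.65*i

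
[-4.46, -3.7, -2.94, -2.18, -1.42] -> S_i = -4.46 + 0.76*i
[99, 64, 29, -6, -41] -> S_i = 99 + -35*i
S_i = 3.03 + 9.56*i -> [3.03, 12.59, 22.15, 31.71, 41.27]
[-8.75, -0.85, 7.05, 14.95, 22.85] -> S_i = -8.75 + 7.90*i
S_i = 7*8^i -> [7, 56, 448, 3584, 28672]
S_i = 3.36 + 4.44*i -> [3.36, 7.8, 12.24, 16.68, 21.12]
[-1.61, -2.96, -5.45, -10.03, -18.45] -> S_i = -1.61*1.84^i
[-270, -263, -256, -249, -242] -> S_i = -270 + 7*i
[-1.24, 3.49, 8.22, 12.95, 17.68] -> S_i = -1.24 + 4.73*i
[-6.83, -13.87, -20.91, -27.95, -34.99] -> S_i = -6.83 + -7.04*i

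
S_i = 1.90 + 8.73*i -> [1.9, 10.63, 19.36, 28.09, 36.82]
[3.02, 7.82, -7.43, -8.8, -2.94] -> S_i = Random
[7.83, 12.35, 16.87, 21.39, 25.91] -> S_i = 7.83 + 4.52*i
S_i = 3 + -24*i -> [3, -21, -45, -69, -93]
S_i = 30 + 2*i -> [30, 32, 34, 36, 38]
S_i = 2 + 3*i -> [2, 5, 8, 11, 14]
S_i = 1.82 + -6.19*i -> [1.82, -4.37, -10.56, -16.75, -22.94]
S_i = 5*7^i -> [5, 35, 245, 1715, 12005]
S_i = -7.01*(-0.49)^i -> [-7.01, 3.43, -1.68, 0.82, -0.4]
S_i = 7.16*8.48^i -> [7.16, 60.72, 514.88, 4366.17, 37025.12]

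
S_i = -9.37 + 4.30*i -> [-9.37, -5.07, -0.77, 3.53, 7.83]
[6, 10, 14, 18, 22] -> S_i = 6 + 4*i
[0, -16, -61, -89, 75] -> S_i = Random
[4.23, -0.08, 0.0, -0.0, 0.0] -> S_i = 4.23*(-0.02)^i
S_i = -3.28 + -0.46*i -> [-3.28, -3.74, -4.2, -4.66, -5.12]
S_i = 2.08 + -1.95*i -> [2.08, 0.13, -1.82, -3.77, -5.72]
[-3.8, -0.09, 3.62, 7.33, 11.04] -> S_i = -3.80 + 3.71*i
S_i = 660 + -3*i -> [660, 657, 654, 651, 648]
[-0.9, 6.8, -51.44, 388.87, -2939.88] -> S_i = -0.90*(-7.56)^i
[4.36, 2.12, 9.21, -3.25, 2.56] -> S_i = Random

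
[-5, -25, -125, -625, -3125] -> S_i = -5*5^i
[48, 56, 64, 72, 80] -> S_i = 48 + 8*i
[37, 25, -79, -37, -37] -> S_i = Random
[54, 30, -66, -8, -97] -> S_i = Random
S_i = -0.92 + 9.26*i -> [-0.92, 8.34, 17.6, 26.86, 36.12]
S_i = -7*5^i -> [-7, -35, -175, -875, -4375]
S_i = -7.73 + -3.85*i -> [-7.73, -11.58, -15.43, -19.28, -23.13]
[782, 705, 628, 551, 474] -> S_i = 782 + -77*i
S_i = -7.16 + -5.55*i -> [-7.16, -12.71, -18.26, -23.81, -29.36]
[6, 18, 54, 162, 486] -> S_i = 6*3^i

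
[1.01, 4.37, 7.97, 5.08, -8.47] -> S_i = Random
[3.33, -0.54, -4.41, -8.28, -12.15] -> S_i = 3.33 + -3.87*i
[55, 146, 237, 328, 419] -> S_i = 55 + 91*i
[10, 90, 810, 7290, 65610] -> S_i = 10*9^i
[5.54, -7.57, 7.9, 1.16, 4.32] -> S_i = Random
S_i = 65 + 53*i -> [65, 118, 171, 224, 277]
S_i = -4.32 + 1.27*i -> [-4.32, -3.05, -1.78, -0.51, 0.76]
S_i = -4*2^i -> [-4, -8, -16, -32, -64]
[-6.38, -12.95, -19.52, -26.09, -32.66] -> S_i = -6.38 + -6.57*i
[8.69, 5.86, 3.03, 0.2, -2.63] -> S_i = 8.69 + -2.83*i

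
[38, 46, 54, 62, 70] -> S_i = 38 + 8*i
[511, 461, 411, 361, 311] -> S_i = 511 + -50*i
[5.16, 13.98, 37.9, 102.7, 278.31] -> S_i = 5.16*2.71^i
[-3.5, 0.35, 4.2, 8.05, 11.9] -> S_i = -3.50 + 3.85*i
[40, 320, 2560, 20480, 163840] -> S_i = 40*8^i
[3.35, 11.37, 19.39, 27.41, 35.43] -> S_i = 3.35 + 8.02*i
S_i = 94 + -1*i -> [94, 93, 92, 91, 90]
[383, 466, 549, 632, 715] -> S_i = 383 + 83*i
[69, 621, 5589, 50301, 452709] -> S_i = 69*9^i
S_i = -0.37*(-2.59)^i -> [-0.37, 0.96, -2.48, 6.43, -16.65]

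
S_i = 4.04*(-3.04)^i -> [4.04, -12.28, 37.34, -113.5, 345.04]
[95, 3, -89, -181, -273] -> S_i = 95 + -92*i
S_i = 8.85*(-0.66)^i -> [8.85, -5.84, 3.86, -2.54, 1.68]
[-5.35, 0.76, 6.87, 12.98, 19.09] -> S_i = -5.35 + 6.11*i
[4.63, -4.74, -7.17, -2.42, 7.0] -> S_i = Random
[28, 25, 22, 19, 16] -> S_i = 28 + -3*i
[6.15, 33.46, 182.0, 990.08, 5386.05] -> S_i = 6.15*5.44^i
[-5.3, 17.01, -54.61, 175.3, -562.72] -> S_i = -5.30*(-3.21)^i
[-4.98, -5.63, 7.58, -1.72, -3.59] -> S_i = Random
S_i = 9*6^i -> [9, 54, 324, 1944, 11664]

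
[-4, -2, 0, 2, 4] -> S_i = -4 + 2*i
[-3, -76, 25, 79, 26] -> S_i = Random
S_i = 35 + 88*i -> [35, 123, 211, 299, 387]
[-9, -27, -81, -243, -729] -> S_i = -9*3^i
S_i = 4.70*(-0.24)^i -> [4.7, -1.13, 0.27, -0.06, 0.02]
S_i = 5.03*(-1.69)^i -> [5.03, -8.5, 14.37, -24.28, 41.03]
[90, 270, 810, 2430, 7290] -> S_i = 90*3^i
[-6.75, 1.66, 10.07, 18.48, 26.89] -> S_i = -6.75 + 8.41*i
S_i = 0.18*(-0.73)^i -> [0.18, -0.13, 0.1, -0.07, 0.05]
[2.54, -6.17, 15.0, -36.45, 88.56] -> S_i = 2.54*(-2.43)^i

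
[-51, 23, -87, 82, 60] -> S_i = Random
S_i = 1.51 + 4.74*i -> [1.51, 6.25, 10.99, 15.73, 20.47]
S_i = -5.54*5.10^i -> [-5.54, -28.25, -144.1, -734.89, -3747.92]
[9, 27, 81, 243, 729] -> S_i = 9*3^i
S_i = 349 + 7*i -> [349, 356, 363, 370, 377]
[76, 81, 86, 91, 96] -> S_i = 76 + 5*i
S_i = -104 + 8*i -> [-104, -96, -88, -80, -72]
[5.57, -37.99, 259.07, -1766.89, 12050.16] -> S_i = 5.57*(-6.82)^i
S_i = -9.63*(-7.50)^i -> [-9.63, 72.23, -541.69, 4062.66, -30469.92]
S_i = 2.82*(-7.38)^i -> [2.82, -20.81, 153.59, -1133.49, 8365.17]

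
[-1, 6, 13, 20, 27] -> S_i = -1 + 7*i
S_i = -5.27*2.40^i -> [-5.27, -12.65, -30.36, -72.85, -174.85]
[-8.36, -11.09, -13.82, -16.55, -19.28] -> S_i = -8.36 + -2.73*i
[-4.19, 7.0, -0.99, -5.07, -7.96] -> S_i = Random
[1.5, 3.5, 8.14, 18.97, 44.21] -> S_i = 1.50*2.33^i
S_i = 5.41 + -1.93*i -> [5.41, 3.48, 1.55, -0.38, -2.31]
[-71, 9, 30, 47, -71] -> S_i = Random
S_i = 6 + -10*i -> [6, -4, -14, -24, -34]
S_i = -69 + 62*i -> [-69, -7, 55, 117, 179]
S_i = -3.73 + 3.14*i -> [-3.73, -0.59, 2.55, 5.69, 8.83]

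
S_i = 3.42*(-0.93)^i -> [3.42, -3.18, 2.96, -2.75, 2.56]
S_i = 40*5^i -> [40, 200, 1000, 5000, 25000]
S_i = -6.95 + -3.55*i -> [-6.95, -10.5, -14.05, -17.6, -21.15]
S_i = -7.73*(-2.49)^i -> [-7.73, 19.25, -47.93, 119.34, -297.15]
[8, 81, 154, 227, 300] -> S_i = 8 + 73*i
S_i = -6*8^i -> [-6, -48, -384, -3072, -24576]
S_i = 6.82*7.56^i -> [6.82, 51.56, 389.79, 2946.79, 22277.76]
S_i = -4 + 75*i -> [-4, 71, 146, 221, 296]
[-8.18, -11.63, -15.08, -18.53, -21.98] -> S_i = -8.18 + -3.45*i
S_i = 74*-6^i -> [74, -444, 2664, -15984, 95904]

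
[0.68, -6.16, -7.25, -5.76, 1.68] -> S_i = Random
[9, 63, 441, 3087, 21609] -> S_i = 9*7^i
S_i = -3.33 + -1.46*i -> [-3.33, -4.79, -6.25, -7.71, -9.17]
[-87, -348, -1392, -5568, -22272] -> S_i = -87*4^i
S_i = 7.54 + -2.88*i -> [7.54, 4.66, 1.78, -1.1, -3.98]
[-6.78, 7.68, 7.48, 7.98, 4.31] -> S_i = Random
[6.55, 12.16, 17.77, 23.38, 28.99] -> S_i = 6.55 + 5.61*i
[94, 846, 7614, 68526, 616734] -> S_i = 94*9^i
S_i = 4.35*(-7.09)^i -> [4.35, -30.84, 218.67, -1550.34, 10991.94]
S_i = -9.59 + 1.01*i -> [-9.59, -8.58, -7.57, -6.56, -5.55]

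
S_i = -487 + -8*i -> [-487, -495, -503, -511, -519]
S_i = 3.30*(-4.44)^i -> [3.3, -14.65, 65.05, -288.84, 1282.47]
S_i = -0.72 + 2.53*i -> [-0.72, 1.81, 4.34, 6.87, 9.4]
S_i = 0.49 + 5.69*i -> [0.49, 6.18, 11.87, 17.56, 23.25]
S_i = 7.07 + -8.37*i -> [7.07, -1.3, -9.67, -18.04, -26.41]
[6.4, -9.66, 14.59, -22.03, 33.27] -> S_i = 6.40*(-1.51)^i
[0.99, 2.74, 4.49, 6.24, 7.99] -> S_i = 0.99 + 1.75*i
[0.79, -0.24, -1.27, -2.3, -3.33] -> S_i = 0.79 + -1.03*i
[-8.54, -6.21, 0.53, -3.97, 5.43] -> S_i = Random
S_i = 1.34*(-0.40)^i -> [1.34, -0.54, 0.21, -0.09, 0.03]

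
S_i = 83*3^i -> [83, 249, 747, 2241, 6723]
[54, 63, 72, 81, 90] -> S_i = 54 + 9*i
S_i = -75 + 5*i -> [-75, -70, -65, -60, -55]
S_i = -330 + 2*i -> [-330, -328, -326, -324, -322]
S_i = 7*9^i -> [7, 63, 567, 5103, 45927]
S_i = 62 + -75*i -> [62, -13, -88, -163, -238]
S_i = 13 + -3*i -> [13, 10, 7, 4, 1]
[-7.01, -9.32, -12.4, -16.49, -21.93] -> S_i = -7.01*1.33^i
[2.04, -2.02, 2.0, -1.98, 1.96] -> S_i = 2.04*(-0.99)^i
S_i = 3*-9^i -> [3, -27, 243, -2187, 19683]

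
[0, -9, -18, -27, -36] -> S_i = 0 + -9*i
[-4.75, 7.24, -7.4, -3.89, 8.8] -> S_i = Random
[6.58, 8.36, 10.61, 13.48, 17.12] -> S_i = 6.58*1.27^i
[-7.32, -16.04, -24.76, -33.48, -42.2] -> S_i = -7.32 + -8.72*i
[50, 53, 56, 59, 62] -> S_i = 50 + 3*i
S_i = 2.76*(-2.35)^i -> [2.76, -6.49, 15.24, -35.82, 84.17]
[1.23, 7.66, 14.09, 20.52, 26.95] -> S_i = 1.23 + 6.43*i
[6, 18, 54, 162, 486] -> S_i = 6*3^i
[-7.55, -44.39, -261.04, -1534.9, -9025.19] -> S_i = -7.55*5.88^i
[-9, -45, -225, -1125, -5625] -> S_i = -9*5^i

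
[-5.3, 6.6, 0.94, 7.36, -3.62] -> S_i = Random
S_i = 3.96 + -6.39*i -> [3.96, -2.43, -8.82, -15.21, -21.6]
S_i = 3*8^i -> [3, 24, 192, 1536, 12288]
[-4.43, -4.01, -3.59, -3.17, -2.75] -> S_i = -4.43 + 0.42*i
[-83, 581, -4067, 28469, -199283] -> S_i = -83*-7^i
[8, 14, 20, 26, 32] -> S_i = 8 + 6*i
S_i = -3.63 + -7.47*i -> [-3.63, -11.1, -18.57, -26.04, -33.51]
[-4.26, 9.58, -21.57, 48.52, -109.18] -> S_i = -4.26*(-2.25)^i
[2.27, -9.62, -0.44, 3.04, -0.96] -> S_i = Random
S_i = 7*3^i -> [7, 21, 63, 189, 567]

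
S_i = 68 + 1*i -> [68, 69, 70, 71, 72]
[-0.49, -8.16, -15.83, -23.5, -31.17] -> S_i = -0.49 + -7.67*i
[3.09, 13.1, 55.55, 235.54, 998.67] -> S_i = 3.09*4.24^i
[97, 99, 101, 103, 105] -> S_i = 97 + 2*i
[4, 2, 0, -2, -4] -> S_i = 4 + -2*i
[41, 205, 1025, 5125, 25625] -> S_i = 41*5^i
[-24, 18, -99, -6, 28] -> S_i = Random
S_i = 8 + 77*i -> [8, 85, 162, 239, 316]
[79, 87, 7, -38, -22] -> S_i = Random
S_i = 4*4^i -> [4, 16, 64, 256, 1024]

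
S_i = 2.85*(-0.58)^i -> [2.85, -1.65, 0.96, -0.56, 0.32]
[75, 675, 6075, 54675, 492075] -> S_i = 75*9^i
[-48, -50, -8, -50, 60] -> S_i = Random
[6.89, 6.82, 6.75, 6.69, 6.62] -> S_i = 6.89*0.99^i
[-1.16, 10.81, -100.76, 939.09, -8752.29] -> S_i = -1.16*(-9.32)^i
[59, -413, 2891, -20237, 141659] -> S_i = 59*-7^i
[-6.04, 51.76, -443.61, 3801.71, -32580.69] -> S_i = -6.04*(-8.57)^i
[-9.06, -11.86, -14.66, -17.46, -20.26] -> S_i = -9.06 + -2.80*i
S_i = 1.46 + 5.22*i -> [1.46, 6.68, 11.9, 17.12, 22.34]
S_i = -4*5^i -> [-4, -20, -100, -500, -2500]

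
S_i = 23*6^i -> [23, 138, 828, 4968, 29808]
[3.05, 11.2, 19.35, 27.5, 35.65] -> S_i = 3.05 + 8.15*i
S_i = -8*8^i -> [-8, -64, -512, -4096, -32768]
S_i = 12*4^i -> [12, 48, 192, 768, 3072]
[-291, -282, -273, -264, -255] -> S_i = -291 + 9*i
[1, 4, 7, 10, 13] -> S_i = 1 + 3*i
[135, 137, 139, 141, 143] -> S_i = 135 + 2*i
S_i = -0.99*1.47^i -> [-0.99, -1.46, -2.14, -3.14, -4.62]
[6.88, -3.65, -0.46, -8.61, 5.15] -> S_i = Random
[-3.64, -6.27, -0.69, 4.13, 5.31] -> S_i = Random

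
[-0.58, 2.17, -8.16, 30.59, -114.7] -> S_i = -0.58*(-3.75)^i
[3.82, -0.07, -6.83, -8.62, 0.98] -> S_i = Random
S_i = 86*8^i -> [86, 688, 5504, 44032, 352256]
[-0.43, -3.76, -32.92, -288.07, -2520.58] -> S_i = -0.43*8.75^i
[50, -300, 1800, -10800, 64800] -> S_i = 50*-6^i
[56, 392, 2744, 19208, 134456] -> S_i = 56*7^i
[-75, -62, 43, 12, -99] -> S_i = Random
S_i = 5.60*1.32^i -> [5.6, 7.39, 9.76, 12.88, 17.0]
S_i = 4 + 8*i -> [4, 12, 20, 28, 36]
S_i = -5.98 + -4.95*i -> [-5.98, -10.93, -15.88, -20.83, -25.78]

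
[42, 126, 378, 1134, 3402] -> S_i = 42*3^i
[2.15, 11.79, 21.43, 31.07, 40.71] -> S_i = 2.15 + 9.64*i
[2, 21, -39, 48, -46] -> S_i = Random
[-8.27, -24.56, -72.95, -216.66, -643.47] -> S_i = -8.27*2.97^i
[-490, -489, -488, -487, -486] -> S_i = -490 + 1*i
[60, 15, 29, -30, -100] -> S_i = Random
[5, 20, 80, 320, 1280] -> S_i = 5*4^i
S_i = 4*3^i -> [4, 12, 36, 108, 324]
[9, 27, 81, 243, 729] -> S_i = 9*3^i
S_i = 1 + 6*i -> [1, 7, 13, 19, 25]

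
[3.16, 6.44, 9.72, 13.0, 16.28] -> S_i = 3.16 + 3.28*i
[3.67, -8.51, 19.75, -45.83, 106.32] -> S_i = 3.67*(-2.32)^i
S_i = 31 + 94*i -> [31, 125, 219, 313, 407]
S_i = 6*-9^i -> [6, -54, 486, -4374, 39366]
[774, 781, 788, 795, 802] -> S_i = 774 + 7*i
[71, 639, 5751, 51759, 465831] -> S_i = 71*9^i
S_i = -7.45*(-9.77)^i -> [-7.45, 72.79, -711.12, 6947.68, -67878.86]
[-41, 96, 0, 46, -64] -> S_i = Random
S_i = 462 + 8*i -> [462, 470, 478, 486, 494]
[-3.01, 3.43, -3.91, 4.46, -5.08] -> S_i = -3.01*(-1.14)^i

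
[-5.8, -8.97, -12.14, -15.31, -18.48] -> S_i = -5.80 + -3.17*i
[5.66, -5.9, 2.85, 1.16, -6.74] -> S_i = Random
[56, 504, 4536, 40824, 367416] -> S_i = 56*9^i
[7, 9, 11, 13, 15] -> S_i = 7 + 2*i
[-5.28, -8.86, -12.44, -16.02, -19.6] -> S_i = -5.28 + -3.58*i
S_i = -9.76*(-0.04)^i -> [-9.76, 0.39, -0.02, 0.0, -0.0]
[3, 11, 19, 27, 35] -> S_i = 3 + 8*i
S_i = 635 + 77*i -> [635, 712, 789, 866, 943]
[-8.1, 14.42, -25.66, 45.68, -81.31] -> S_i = -8.10*(-1.78)^i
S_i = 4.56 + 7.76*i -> [4.56, 12.32, 20.08, 27.84, 35.6]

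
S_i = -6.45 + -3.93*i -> [-6.45, -10.38, -14.31, -18.24, -22.17]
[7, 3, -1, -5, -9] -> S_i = 7 + -4*i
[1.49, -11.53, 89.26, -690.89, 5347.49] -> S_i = 1.49*(-7.74)^i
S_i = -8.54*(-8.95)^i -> [-8.54, 76.43, -684.08, 6122.47, -54796.15]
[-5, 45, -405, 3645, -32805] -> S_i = -5*-9^i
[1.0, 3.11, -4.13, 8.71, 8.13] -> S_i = Random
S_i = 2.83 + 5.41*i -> [2.83, 8.24, 13.65, 19.06, 24.47]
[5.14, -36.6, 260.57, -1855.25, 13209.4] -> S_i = 5.14*(-7.12)^i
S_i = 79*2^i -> [79, 158, 316, 632, 1264]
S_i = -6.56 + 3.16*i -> [-6.56, -3.4, -0.24, 2.92, 6.08]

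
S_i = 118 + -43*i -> [118, 75, 32, -11, -54]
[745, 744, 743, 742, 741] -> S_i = 745 + -1*i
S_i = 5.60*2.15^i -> [5.6, 12.04, 25.89, 55.65, 119.66]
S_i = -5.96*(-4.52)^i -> [-5.96, 26.94, -121.77, 550.38, -2487.71]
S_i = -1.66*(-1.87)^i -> [-1.66, 3.1, -5.8, 10.86, -20.3]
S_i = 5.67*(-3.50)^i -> [5.67, -19.84, 69.46, -243.1, 850.85]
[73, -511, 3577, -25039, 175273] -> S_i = 73*-7^i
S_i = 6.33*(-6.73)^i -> [6.33, -42.6, 286.7, -1929.52, 12985.66]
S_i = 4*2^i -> [4, 8, 16, 32, 64]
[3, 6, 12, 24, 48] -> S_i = 3*2^i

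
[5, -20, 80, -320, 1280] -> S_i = 5*-4^i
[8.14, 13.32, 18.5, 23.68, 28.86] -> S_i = 8.14 + 5.18*i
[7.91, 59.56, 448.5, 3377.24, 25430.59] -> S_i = 7.91*7.53^i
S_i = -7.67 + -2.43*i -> [-7.67, -10.1, -12.53, -14.96, -17.39]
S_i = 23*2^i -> [23, 46, 92, 184, 368]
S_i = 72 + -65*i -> [72, 7, -58, -123, -188]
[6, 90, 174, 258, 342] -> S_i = 6 + 84*i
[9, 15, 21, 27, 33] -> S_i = 9 + 6*i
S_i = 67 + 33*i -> [67, 100, 133, 166, 199]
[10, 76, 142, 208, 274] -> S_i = 10 + 66*i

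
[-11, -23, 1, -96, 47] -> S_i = Random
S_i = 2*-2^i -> [2, -4, 8, -16, 32]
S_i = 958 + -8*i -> [958, 950, 942, 934, 926]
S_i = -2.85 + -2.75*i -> [-2.85, -5.6, -8.35, -11.1, -13.85]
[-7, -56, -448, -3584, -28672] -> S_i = -7*8^i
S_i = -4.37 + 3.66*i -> [-4.37, -0.71, 2.95, 6.61, 10.27]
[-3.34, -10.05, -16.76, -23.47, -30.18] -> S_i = -3.34 + -6.71*i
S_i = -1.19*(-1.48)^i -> [-1.19, 1.76, -2.61, 3.86, -5.71]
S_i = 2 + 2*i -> [2, 4, 6, 8, 10]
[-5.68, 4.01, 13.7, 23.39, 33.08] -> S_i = -5.68 + 9.69*i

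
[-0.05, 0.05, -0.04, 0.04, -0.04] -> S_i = -0.05*(-0.92)^i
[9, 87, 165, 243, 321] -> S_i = 9 + 78*i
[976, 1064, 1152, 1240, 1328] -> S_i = 976 + 88*i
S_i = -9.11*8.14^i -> [-9.11, -74.16, -603.62, -4913.51, -39995.95]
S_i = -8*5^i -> [-8, -40, -200, -1000, -5000]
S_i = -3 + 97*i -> [-3, 94, 191, 288, 385]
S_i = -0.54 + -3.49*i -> [-0.54, -4.03, -7.52, -11.01, -14.5]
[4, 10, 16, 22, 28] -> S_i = 4 + 6*i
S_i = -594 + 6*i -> [-594, -588, -582, -576, -570]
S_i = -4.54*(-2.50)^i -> [-4.54, 11.35, -28.38, 70.94, -177.34]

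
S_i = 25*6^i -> [25, 150, 900, 5400, 32400]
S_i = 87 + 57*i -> [87, 144, 201, 258, 315]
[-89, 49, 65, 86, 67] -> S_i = Random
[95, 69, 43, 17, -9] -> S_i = 95 + -26*i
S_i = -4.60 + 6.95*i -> [-4.6, 2.35, 9.3, 16.25, 23.2]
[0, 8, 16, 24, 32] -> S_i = 0 + 8*i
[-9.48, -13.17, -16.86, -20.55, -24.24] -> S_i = -9.48 + -3.69*i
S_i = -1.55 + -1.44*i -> [-1.55, -2.99, -4.43, -5.87, -7.31]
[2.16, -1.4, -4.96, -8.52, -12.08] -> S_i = 2.16 + -3.56*i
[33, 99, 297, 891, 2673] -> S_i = 33*3^i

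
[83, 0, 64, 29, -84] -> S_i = Random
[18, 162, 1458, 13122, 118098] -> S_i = 18*9^i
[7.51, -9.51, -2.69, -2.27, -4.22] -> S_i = Random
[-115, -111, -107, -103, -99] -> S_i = -115 + 4*i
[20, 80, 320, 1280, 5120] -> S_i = 20*4^i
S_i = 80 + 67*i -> [80, 147, 214, 281, 348]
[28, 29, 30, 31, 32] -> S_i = 28 + 1*i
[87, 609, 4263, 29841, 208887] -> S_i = 87*7^i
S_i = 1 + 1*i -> [1, 2, 3, 4, 5]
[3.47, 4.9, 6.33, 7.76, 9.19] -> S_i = 3.47 + 1.43*i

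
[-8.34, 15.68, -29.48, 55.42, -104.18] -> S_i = -8.34*(-1.88)^i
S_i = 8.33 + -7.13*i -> [8.33, 1.2, -5.93, -13.06, -20.19]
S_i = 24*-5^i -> [24, -120, 600, -3000, 15000]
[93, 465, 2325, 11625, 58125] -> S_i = 93*5^i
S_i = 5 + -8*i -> [5, -3, -11, -19, -27]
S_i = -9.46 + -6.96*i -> [-9.46, -16.42, -23.38, -30.34, -37.3]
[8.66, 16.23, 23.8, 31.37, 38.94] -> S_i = 8.66 + 7.57*i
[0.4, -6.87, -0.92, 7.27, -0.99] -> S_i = Random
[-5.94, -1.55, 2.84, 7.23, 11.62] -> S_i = -5.94 + 4.39*i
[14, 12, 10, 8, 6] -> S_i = 14 + -2*i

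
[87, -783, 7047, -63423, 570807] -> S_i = 87*-9^i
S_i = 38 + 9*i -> [38, 47, 56, 65, 74]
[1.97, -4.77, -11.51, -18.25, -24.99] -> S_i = 1.97 + -6.74*i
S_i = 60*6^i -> [60, 360, 2160, 12960, 77760]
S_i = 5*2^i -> [5, 10, 20, 40, 80]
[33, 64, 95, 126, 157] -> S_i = 33 + 31*i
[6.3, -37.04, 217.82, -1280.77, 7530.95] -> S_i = 6.30*(-5.88)^i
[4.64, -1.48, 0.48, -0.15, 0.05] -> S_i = 4.64*(-0.32)^i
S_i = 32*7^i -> [32, 224, 1568, 10976, 76832]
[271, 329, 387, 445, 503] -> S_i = 271 + 58*i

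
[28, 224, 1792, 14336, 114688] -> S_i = 28*8^i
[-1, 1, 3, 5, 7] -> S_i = -1 + 2*i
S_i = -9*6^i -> [-9, -54, -324, -1944, -11664]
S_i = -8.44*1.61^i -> [-8.44, -13.59, -21.88, -35.22, -56.71]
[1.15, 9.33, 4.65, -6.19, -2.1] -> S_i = Random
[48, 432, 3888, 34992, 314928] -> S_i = 48*9^i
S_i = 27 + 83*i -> [27, 110, 193, 276, 359]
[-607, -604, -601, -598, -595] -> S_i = -607 + 3*i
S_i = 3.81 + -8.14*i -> [3.81, -4.33, -12.47, -20.61, -28.75]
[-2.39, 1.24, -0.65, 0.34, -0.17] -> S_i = -2.39*(-0.52)^i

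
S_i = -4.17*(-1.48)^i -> [-4.17, 6.17, -9.13, 13.52, -20.01]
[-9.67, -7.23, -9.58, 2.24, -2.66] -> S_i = Random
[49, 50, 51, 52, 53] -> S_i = 49 + 1*i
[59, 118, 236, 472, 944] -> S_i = 59*2^i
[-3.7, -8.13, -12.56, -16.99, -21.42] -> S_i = -3.70 + -4.43*i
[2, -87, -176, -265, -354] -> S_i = 2 + -89*i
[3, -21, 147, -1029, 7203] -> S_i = 3*-7^i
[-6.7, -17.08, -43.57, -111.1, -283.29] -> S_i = -6.70*2.55^i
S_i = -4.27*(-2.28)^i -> [-4.27, 9.74, -22.2, 50.61, -115.39]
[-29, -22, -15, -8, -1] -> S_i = -29 + 7*i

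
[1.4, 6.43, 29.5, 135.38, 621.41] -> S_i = 1.40*4.59^i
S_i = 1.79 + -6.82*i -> [1.79, -5.03, -11.85, -18.67, -25.49]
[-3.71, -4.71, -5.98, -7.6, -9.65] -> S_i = -3.71*1.27^i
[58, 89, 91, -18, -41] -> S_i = Random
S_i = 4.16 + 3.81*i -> [4.16, 7.97, 11.78, 15.59, 19.4]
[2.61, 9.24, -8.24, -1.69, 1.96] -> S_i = Random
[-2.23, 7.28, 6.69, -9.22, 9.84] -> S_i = Random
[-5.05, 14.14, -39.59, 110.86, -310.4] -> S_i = -5.05*(-2.80)^i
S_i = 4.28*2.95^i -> [4.28, 12.63, 37.25, 109.88, 324.14]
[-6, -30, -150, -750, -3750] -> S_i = -6*5^i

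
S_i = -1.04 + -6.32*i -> [-1.04, -7.36, -13.68, -20.0, -26.32]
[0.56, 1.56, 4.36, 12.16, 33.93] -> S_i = 0.56*2.79^i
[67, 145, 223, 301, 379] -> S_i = 67 + 78*i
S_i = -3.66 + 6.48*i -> [-3.66, 2.82, 9.3, 15.78, 22.26]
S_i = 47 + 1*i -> [47, 48, 49, 50, 51]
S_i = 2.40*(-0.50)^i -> [2.4, -1.2, 0.6, -0.3, 0.15]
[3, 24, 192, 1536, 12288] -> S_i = 3*8^i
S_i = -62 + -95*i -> [-62, -157, -252, -347, -442]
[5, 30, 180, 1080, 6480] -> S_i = 5*6^i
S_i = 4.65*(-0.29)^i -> [4.65, -1.35, 0.39, -0.11, 0.03]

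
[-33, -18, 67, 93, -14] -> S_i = Random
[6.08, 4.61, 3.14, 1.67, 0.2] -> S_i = 6.08 + -1.47*i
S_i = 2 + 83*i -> [2, 85, 168, 251, 334]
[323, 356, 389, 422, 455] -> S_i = 323 + 33*i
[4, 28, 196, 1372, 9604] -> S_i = 4*7^i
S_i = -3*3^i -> [-3, -9, -27, -81, -243]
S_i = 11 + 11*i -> [11, 22, 33, 44, 55]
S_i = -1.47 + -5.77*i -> [-1.47, -7.24, -13.01, -18.78, -24.55]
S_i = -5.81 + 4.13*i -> [-5.81, -1.68, 2.45, 6.58, 10.71]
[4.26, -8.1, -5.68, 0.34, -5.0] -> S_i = Random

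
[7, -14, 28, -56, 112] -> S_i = 7*-2^i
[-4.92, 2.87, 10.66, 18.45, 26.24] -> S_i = -4.92 + 7.79*i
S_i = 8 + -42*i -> [8, -34, -76, -118, -160]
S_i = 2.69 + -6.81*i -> [2.69, -4.12, -10.93, -17.74, -24.55]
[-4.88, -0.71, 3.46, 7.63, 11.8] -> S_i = -4.88 + 4.17*i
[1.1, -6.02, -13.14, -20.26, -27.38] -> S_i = 1.10 + -7.12*i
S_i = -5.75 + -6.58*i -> [-5.75, -12.33, -18.91, -25.49, -32.07]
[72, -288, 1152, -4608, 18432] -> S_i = 72*-4^i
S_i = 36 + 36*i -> [36, 72, 108, 144, 180]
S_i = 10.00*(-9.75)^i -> [10.0, -97.5, 950.62, -9268.59, 90368.79]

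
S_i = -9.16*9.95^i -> [-9.16, -91.14, -906.86, -9023.29, -89781.69]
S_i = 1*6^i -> [1, 6, 36, 216, 1296]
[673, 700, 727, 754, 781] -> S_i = 673 + 27*i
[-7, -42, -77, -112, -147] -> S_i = -7 + -35*i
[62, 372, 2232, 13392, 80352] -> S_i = 62*6^i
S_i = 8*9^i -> [8, 72, 648, 5832, 52488]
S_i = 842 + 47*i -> [842, 889, 936, 983, 1030]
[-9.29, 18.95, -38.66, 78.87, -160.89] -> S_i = -9.29*(-2.04)^i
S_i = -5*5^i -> [-5, -25, -125, -625, -3125]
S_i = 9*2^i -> [9, 18, 36, 72, 144]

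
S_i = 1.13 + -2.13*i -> [1.13, -1.0, -3.13, -5.26, -7.39]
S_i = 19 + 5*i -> [19, 24, 29, 34, 39]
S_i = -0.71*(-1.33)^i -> [-0.71, 0.94, -1.26, 1.67, -2.22]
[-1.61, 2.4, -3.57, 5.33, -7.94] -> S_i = -1.61*(-1.49)^i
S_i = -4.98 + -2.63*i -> [-4.98, -7.61, -10.24, -12.87, -15.5]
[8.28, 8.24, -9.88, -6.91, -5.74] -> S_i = Random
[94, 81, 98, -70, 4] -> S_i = Random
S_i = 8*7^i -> [8, 56, 392, 2744, 19208]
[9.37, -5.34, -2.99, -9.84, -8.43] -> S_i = Random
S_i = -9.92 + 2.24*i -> [-9.92, -7.68, -5.44, -3.2, -0.96]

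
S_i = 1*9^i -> [1, 9, 81, 729, 6561]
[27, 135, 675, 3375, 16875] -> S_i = 27*5^i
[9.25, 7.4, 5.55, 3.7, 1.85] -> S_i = 9.25 + -1.85*i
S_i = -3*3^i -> [-3, -9, -27, -81, -243]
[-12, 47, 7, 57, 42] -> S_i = Random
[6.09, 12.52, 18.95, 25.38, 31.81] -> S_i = 6.09 + 6.43*i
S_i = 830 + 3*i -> [830, 833, 836, 839, 842]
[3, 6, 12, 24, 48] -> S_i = 3*2^i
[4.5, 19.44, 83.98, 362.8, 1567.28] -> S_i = 4.50*4.32^i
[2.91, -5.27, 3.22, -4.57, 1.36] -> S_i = Random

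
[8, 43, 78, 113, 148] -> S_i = 8 + 35*i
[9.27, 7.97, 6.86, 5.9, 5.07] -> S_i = 9.27*0.86^i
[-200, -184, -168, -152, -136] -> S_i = -200 + 16*i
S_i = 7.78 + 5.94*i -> [7.78, 13.72, 19.66, 25.6, 31.54]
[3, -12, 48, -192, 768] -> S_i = 3*-4^i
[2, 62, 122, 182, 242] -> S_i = 2 + 60*i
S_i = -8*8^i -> [-8, -64, -512, -4096, -32768]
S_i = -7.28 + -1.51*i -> [-7.28, -8.79, -10.3, -11.81, -13.32]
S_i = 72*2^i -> [72, 144, 288, 576, 1152]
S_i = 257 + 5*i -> [257, 262, 267, 272, 277]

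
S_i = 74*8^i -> [74, 592, 4736, 37888, 303104]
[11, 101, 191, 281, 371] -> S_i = 11 + 90*i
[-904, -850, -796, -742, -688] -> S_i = -904 + 54*i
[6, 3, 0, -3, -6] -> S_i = 6 + -3*i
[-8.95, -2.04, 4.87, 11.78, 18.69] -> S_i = -8.95 + 6.91*i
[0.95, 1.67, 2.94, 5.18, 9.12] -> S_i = 0.95*1.76^i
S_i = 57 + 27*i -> [57, 84, 111, 138, 165]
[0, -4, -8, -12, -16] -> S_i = 0 + -4*i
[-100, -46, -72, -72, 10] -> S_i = Random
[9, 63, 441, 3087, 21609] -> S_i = 9*7^i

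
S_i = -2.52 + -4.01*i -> [-2.52, -6.53, -10.54, -14.55, -18.56]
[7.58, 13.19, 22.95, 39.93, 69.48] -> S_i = 7.58*1.74^i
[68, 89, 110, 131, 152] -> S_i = 68 + 21*i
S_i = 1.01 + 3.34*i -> [1.01, 4.35, 7.69, 11.03, 14.37]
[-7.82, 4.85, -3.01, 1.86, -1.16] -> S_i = -7.82*(-0.62)^i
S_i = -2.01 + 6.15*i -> [-2.01, 4.14, 10.29, 16.44, 22.59]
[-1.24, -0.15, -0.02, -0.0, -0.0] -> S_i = -1.24*0.12^i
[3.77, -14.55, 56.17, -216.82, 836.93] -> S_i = 3.77*(-3.86)^i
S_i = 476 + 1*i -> [476, 477, 478, 479, 480]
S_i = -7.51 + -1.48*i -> [-7.51, -8.99, -10.47, -11.95, -13.43]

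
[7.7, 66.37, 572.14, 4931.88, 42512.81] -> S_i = 7.70*8.62^i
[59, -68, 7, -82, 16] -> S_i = Random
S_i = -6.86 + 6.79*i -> [-6.86, -0.07, 6.72, 13.51, 20.3]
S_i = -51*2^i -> [-51, -102, -204, -408, -816]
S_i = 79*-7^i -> [79, -553, 3871, -27097, 189679]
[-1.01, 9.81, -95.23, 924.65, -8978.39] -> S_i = -1.01*(-9.71)^i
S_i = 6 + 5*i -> [6, 11, 16, 21, 26]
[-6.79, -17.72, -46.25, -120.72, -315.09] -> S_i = -6.79*2.61^i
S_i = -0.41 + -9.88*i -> [-0.41, -10.29, -20.17, -30.05, -39.93]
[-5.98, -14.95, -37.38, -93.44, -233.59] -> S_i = -5.98*2.50^i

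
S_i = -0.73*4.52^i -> [-0.73, -3.3, -14.91, -67.41, -304.7]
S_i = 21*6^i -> [21, 126, 756, 4536, 27216]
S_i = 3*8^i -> [3, 24, 192, 1536, 12288]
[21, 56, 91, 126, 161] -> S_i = 21 + 35*i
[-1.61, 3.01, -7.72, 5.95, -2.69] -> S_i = Random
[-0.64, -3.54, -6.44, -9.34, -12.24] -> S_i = -0.64 + -2.90*i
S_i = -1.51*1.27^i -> [-1.51, -1.92, -2.44, -3.09, -3.93]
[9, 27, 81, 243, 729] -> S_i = 9*3^i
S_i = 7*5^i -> [7, 35, 175, 875, 4375]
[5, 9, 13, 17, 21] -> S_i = 5 + 4*i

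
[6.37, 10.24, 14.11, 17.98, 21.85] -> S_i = 6.37 + 3.87*i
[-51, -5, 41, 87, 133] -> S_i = -51 + 46*i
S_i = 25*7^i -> [25, 175, 1225, 8575, 60025]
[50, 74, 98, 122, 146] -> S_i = 50 + 24*i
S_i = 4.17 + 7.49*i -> [4.17, 11.66, 19.15, 26.64, 34.13]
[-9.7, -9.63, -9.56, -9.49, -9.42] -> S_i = -9.70 + 0.07*i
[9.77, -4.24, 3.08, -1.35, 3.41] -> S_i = Random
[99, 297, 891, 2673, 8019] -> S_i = 99*3^i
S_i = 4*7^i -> [4, 28, 196, 1372, 9604]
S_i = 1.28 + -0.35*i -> [1.28, 0.93, 0.58, 0.23, -0.12]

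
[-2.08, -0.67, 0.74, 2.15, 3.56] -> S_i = -2.08 + 1.41*i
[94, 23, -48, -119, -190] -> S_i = 94 + -71*i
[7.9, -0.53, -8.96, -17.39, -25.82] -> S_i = 7.90 + -8.43*i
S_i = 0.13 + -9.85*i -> [0.13, -9.72, -19.57, -29.42, -39.27]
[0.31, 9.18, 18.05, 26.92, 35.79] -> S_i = 0.31 + 8.87*i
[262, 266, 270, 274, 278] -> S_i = 262 + 4*i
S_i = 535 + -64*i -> [535, 471, 407, 343, 279]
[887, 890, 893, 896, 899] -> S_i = 887 + 3*i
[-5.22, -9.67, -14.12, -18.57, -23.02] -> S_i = -5.22 + -4.45*i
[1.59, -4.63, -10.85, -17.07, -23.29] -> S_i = 1.59 + -6.22*i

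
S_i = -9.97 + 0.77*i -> [-9.97, -9.2, -8.43, -7.66, -6.89]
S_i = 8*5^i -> [8, 40, 200, 1000, 5000]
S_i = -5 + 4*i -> [-5, -1, 3, 7, 11]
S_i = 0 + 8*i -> [0, 8, 16, 24, 32]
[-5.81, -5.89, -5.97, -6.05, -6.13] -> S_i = -5.81 + -0.08*i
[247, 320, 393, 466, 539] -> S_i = 247 + 73*i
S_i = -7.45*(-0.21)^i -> [-7.45, 1.56, -0.33, 0.07, -0.01]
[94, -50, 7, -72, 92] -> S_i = Random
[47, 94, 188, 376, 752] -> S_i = 47*2^i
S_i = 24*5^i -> [24, 120, 600, 3000, 15000]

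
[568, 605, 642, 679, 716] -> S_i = 568 + 37*i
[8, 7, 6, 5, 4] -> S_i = 8 + -1*i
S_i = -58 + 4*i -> [-58, -54, -50, -46, -42]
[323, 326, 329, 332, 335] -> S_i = 323 + 3*i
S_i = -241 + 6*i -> [-241, -235, -229, -223, -217]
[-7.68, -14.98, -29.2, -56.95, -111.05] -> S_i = -7.68*1.95^i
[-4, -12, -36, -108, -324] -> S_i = -4*3^i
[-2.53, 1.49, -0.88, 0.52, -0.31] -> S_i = -2.53*(-0.59)^i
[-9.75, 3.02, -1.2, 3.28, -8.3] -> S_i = Random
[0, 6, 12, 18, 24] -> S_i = 0 + 6*i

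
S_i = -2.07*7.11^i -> [-2.07, -14.72, -104.64, -744.01, -5289.92]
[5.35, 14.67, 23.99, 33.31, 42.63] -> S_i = 5.35 + 9.32*i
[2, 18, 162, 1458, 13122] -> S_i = 2*9^i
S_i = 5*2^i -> [5, 10, 20, 40, 80]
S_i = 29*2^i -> [29, 58, 116, 232, 464]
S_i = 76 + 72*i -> [76, 148, 220, 292, 364]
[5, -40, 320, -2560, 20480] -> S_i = 5*-8^i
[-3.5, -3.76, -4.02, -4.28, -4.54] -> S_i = -3.50 + -0.26*i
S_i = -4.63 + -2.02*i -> [-4.63, -6.65, -8.67, -10.69, -12.71]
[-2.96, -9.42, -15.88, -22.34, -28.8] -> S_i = -2.96 + -6.46*i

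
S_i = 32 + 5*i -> [32, 37, 42, 47, 52]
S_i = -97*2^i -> [-97, -194, -388, -776, -1552]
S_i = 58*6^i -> [58, 348, 2088, 12528, 75168]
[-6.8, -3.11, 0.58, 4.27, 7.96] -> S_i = -6.80 + 3.69*i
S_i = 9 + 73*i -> [9, 82, 155, 228, 301]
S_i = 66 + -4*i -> [66, 62, 58, 54, 50]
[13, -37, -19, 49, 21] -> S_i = Random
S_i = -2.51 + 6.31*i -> [-2.51, 3.8, 10.11, 16.42, 22.73]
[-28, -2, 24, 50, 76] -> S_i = -28 + 26*i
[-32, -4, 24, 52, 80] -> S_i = -32 + 28*i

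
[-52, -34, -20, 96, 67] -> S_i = Random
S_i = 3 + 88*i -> [3, 91, 179, 267, 355]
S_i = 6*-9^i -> [6, -54, 486, -4374, 39366]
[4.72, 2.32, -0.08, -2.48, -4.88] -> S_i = 4.72 + -2.40*i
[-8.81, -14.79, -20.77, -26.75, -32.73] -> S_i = -8.81 + -5.98*i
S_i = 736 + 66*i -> [736, 802, 868, 934, 1000]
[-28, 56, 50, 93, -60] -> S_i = Random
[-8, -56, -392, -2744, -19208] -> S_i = -8*7^i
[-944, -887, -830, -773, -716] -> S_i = -944 + 57*i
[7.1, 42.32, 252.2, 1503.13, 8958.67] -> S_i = 7.10*5.96^i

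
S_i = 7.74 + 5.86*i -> [7.74, 13.6, 19.46, 25.32, 31.18]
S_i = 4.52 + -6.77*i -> [4.52, -2.25, -9.02, -15.79, -22.56]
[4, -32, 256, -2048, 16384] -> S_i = 4*-8^i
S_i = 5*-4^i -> [5, -20, 80, -320, 1280]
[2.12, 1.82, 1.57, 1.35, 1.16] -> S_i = 2.12*0.86^i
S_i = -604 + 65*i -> [-604, -539, -474, -409, -344]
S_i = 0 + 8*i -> [0, 8, 16, 24, 32]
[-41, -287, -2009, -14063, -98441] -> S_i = -41*7^i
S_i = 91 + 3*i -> [91, 94, 97, 100, 103]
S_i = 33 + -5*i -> [33, 28, 23, 18, 13]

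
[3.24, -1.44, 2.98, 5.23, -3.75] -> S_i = Random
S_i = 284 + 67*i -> [284, 351, 418, 485, 552]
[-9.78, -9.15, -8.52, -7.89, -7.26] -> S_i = -9.78 + 0.63*i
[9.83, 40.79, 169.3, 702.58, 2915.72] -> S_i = 9.83*4.15^i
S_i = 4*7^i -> [4, 28, 196, 1372, 9604]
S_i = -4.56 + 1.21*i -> [-4.56, -3.35, -2.14, -0.93, 0.28]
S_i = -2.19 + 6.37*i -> [-2.19, 4.18, 10.55, 16.92, 23.29]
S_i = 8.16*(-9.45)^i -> [8.16, -77.11, 728.71, -6886.29, 65075.48]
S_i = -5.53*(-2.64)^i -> [-5.53, 14.6, -38.54, 101.75, -268.62]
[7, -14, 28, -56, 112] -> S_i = 7*-2^i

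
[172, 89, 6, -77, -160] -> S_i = 172 + -83*i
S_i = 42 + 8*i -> [42, 50, 58, 66, 74]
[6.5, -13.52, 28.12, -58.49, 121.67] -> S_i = 6.50*(-2.08)^i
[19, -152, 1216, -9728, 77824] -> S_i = 19*-8^i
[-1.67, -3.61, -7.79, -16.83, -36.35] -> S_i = -1.67*2.16^i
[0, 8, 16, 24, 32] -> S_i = 0 + 8*i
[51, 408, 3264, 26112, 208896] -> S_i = 51*8^i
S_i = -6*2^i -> [-6, -12, -24, -48, -96]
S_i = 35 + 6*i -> [35, 41, 47, 53, 59]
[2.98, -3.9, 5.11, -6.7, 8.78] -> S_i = 2.98*(-1.31)^i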